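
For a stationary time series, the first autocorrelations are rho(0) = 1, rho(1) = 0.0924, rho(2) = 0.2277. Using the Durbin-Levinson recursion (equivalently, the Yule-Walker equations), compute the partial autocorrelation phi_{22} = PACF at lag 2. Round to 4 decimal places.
\phi_{22} = 0.2210

The PACF at lag k is phi_{kk}, the last component of the solution
to the Yule-Walker system G_k phi = r_k where
  (G_k)_{ij} = rho(|i - j|), (r_k)_i = rho(i), i,j = 1..k.
Equivalently, Durbin-Levinson gives phi_{kk} iteratively:
  phi_{11} = rho(1)
  phi_{kk} = [rho(k) - sum_{j=1..k-1} phi_{k-1,j} rho(k-j)]
            / [1 - sum_{j=1..k-1} phi_{k-1,j} rho(j)],
  phi_{k,j} = phi_{k-1,j} - phi_{kk} phi_{k-1,k-j},  j = 1..k-1.
Step k = 1:
  phi_11 = rho(1) = 0.0924.
Step k = 2:
  phi_22 = [rho(2) - phi_11 rho(1)] / [1 - phi_11 rho(1)] = [0.2277 - (0.0924)(0.0924)] / [1 - (0.0924)(0.0924)]
         = 0.21916224 / 0.99146224 = 0.221.
Therefore phi_{22} = 0.2210.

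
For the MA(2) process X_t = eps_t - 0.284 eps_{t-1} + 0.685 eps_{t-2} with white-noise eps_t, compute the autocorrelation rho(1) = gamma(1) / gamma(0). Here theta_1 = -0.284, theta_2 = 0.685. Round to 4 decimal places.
\rho(1) = -0.3088

For an MA(q) process with theta_0 = 1, the autocovariance is
  gamma(k) = sigma^2 * sum_{i=0..q-k} theta_i * theta_{i+k},
and rho(k) = gamma(k) / gamma(0). Sigma^2 cancels.
  numerator   = (1)*(-0.284) + (-0.284)*(0.685) = -0.47854.
  denominator = (1)^2 + (-0.284)^2 + (0.685)^2 = 1.549881.
  rho(1) = -0.47854 / 1.549881 = -0.3088.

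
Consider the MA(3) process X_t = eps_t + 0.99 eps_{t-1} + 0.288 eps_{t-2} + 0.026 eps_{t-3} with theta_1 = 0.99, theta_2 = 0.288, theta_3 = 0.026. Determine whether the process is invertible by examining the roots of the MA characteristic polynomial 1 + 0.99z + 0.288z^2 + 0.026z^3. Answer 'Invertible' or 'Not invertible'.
\text{Invertible}

The MA(q) characteristic polynomial is P(z) = 1 + 0.99z + 0.288z^2 + 0.026z^3.
Invertibility requires all roots to lie outside the unit circle, i.e. |z| > 1 for every root.
Degree 3: look for a simple real root z0 first, then factor out (1 - z/z0) and solve the remaining quadratic.
Testing z0 = -5: P(-5) = 1 + (0.99)(-5) + (0.288)(-5)^2 + (0.026)(-5)^3
  = 1 + (-4.95) + (7.2) + (-3.25) = 0.  So z_0 = -5 is a root, |z_0| = 5.
Divide out the factor (1 + 0.2 z) = (1 - z/z0) (since 1/z0 = -0.2):
  P(z) = (1 + 0.2 z)(1 + (0.79) z + (0.13) z^2)
  [check: z-coef 0.79 - (-0.2) = 0.99; z^2-coef 0.13 - (-0.2)(0.79) = 0.288; z^3-coef -(-0.2)(0.13) = 0.026.]
Remaining roots from the quadratic factor 1 + (0.79) z + (0.13) z^2:
  Set 1 + (0.79) z + (0.13) z^2 = 0, i.e. a z^2 + b z + c = 0 with a = 0.13, b = 0.79, c = 1.
  Discriminant D = b^2 - 4ac = (0.79)^2 - 4*(0.13)*1 = 0.6241 - (0.52) = 0.1041.
  D >= 0, so the roots are real: z = (-b +/- sqrt(D)) / (2a) = (-0.79 +/- 0.322645) / (0.26).
    z_1 = (-0.79 + 0.322645) / (0.26) = -1.7975,   |z_1| = 1.7975.
    z_2 = (-0.79 - 0.322645) / (0.26) = -4.2794,   |z_2| = 4.2794.
Moduli of all roots: 5.0000, 1.7975, 4.2794.
All moduli strictly greater than 1? Yes.
Verdict: Invertible.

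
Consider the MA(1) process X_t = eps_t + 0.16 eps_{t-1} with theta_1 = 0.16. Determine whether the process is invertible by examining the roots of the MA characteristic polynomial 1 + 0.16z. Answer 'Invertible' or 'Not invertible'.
\text{Invertible}

The MA(q) characteristic polynomial is P(z) = 1 + 0.16z.
Invertibility requires all roots to lie outside the unit circle, i.e. |z| > 1 for every root.
This is linear in z: 1 + (0.16) z = 0  =>  z = -1/(0.16) = -6.25,  |z| = 6.25.
Moduli of all roots: 6.2500.
All moduli strictly greater than 1? Yes.
Verdict: Invertible.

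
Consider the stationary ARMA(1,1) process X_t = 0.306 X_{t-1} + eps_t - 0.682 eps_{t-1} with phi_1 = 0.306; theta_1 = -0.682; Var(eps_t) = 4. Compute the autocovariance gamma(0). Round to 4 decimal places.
\gamma(0) = 4.6239

Multiply the model equation by X_{t-k} and take expectations. With theta_0 = psi_0 = 1 and psi_j the MA(infinity) weights, this gives
  gamma(k) - sum_i phi_i gamma(k-i) = c_k,
  c_k = sigma^2 * sum_{j=k..q} theta_j psi_{j-k}   (c_k = 0 for k > q),
using gamma(-m) = gamma(m).
psi-weights needed (psi_j = theta_j + sum_i phi_i psi_{j-i}):
  psi_1 = theta_1 + phi_1 = -0.682 + (0.306) = -0.376
Right-hand sides:
  c_0 = sigma^2 (1 + theta_1 psi_1) = 4 * (1 + (-0.682)(-0.376)) = 4 * 1.256432 = 5.025728
  c_1 = sigma^2 theta_1 = 4 * (-0.682) = -2.728
  c_2 = 0
Equations for k = 0 and k = 1 (AR order 1):
  gamma(0) = phi_1 gamma(1) + c_0
  gamma(1) = phi_1 gamma(0) + c_1
Substituting the second into the first: gamma(0) (1 - phi_1^2) = c_0 + phi_1 c_1, so
  gamma(0) = (c_0 + phi_1 c_1) / (1 - phi_1^2) = (5.025728 + (0.306)(-2.728)) / (1 - (0.306)^2) = 4.19096 / 0.906364 = 4.623926.
Therefore gamma(0) = 4.6239 (to 4 decimal places).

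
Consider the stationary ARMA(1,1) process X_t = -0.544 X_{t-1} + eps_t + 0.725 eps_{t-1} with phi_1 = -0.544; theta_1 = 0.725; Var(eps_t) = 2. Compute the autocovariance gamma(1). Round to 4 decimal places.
\gamma(1) = 0.3114

Multiply the model equation by X_{t-k} and take expectations. With theta_0 = psi_0 = 1 and psi_j the MA(infinity) weights, this gives
  gamma(k) - sum_i phi_i gamma(k-i) = c_k,
  c_k = sigma^2 * sum_{j=k..q} theta_j psi_{j-k}   (c_k = 0 for k > q),
using gamma(-m) = gamma(m).
psi-weights needed (psi_j = theta_j + sum_i phi_i psi_{j-i}):
  psi_1 = theta_1 + phi_1 = 0.725 + (-0.544) = 0.181
Right-hand sides:
  c_0 = sigma^2 (1 + theta_1 psi_1) = 2 * (1 + (0.725)(0.181)) = 2 * 1.131225 = 2.26245
  c_1 = sigma^2 theta_1 = 2 * (0.725) = 1.45
  c_2 = 0
Equations for k = 0 and k = 1 (AR order 1):
  gamma(0) = phi_1 gamma(1) + c_0
  gamma(1) = phi_1 gamma(0) + c_1
Substituting the second into the first: gamma(0) (1 - phi_1^2) = c_0 + phi_1 c_1, so
  gamma(0) = (c_0 + phi_1 c_1) / (1 - phi_1^2) = (2.26245 + (-0.544)(1.45)) / (1 - (-0.544)^2) = 1.47365 / 0.704064 = 2.093063.
  gamma(1) = phi_1 gamma(0) + c_1 = (-0.544)(2.093063) + (1.45) = 0.311374.
Therefore gamma(1) = 0.3114 (to 4 decimal places).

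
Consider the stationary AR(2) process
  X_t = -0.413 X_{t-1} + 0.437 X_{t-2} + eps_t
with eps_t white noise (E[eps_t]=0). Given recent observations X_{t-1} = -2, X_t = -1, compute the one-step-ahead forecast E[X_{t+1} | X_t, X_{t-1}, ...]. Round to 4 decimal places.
E[X_{t+1} \mid \mathcal F_t] = -0.4610

For an AR(p) model X_t = c + sum_i phi_i X_{t-i} + eps_t, the
one-step-ahead conditional mean is
  E[X_{t+1} | X_t, ...] = c + sum_i phi_i X_{t+1-i}.
Substitute known values:
  E[X_{t+1} | ...] = (-0.413) * (-1) + (0.437) * (-2)
                   = -0.4610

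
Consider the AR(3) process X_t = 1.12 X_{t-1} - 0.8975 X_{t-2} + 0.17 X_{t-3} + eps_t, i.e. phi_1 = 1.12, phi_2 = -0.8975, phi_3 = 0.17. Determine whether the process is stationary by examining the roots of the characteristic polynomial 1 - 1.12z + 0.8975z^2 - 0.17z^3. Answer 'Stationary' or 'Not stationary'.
\text{Stationary}

The AR(p) characteristic polynomial is P(z) = 1 - 1.12z + 0.8975z^2 - 0.17z^3.
Stationarity requires all roots to lie outside the unit circle, i.e. |z| > 1 for every root.
Degree 3: look for a simple real root z0 first, then factor out (1 - z/z0) and solve the remaining quadratic.
Testing z0 = 4: P(4) = 1 + (-1.12)(4) + (0.8975)(4)^2 + (-0.17)(4)^3
  = 1 + (-4.48) + (14.36) + (-10.88) = 0.  So z_0 = 4 is a root, |z_0| = 4.
Divide out the factor (1 - 0.25 z) = (1 - z/z0) (since 1/z0 = 0.25):
  P(z) = (1 - 0.25 z)(1 + (-0.87) z + (0.68) z^2)
  [check: z-coef -0.87 - (0.25) = -1.12; z^2-coef 0.68 - (0.25)(-0.87) = 0.8975; z^3-coef -(0.25)(0.68) = -0.17.]
Remaining roots from the quadratic factor 1 + (-0.87) z + (0.68) z^2:
  Set 1 + (-0.87) z + (0.68) z^2 = 0, i.e. a z^2 + b z + c = 0 with a = 0.68, b = -0.87, c = 1.
  Discriminant D = b^2 - 4ac = (-0.87)^2 - 4*(0.68)*1 = 0.7569 - (2.72) = -1.9631.
  D < 0, so the roots are the complex-conjugate pair z = (-b +/- i sqrt(-D)) / (2a) = 0.6397 +/- 1.0302i.
  For a conjugate pair |z|^2 = z * conj(z) = (product of roots) = c/a = 1/(0.68) = 1.470588, so |z| = sqrt(1.470588) = 1.2127 for both roots.
Moduli of all roots: 4.0000, 1.2127, 1.2127.
All moduli strictly greater than 1? Yes.
Verdict: Stationary.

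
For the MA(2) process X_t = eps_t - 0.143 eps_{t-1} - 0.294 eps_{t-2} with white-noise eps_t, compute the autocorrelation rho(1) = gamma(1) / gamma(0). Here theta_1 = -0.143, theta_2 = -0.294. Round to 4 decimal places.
\rho(1) = -0.0912

For an MA(q) process with theta_0 = 1, the autocovariance is
  gamma(k) = sigma^2 * sum_{i=0..q-k} theta_i * theta_{i+k},
and rho(k) = gamma(k) / gamma(0). Sigma^2 cancels.
  numerator   = (1)*(-0.143) + (-0.143)*(-0.294) = -0.100958.
  denominator = (1)^2 + (-0.143)^2 + (-0.294)^2 = 1.106885.
  rho(1) = -0.100958 / 1.106885 = -0.0912.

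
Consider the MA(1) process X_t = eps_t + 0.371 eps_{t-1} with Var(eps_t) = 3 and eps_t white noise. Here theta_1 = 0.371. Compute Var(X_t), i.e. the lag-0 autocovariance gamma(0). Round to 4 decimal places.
\gamma(0) = 3.4129

For an MA(q) process X_t = eps_t + sum_i theta_i eps_{t-i} with
Var(eps_t) = sigma^2, the variance is
  gamma(0) = sigma^2 * (1 + sum_i theta_i^2).
  sum_i theta_i^2 = (0.371)^2 = 0.137641.
  gamma(0) = 3 * (1 + 0.137641) = 3 * 1.137641 = 3.412923, which rounds to 3.4129.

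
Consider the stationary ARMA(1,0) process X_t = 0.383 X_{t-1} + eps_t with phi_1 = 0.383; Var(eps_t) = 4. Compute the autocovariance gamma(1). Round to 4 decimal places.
\gamma(1) = 1.7954

Multiply the model equation by X_{t-k} and take expectations. With theta_0 = psi_0 = 1 and psi_j the MA(infinity) weights, this gives
  gamma(k) - sum_i phi_i gamma(k-i) = c_k,
  c_k = sigma^2 * sum_{j=k..q} theta_j psi_{j-k}   (c_k = 0 for k > q),
using gamma(-m) = gamma(m).
Pure AR (q = 0): c_0 = sigma^2 = 4, c_k = 0 for k >= 1.
Equations for k = 0 and k = 1 (AR order 1):
  gamma(0) = phi_1 gamma(1) + c_0
  gamma(1) = phi_1 gamma(0) + c_1
Substituting the second into the first: gamma(0) (1 - phi_1^2) = c_0 + phi_1 c_1, so
  gamma(0) = c_0 / (1 - phi_1^2) = 4 / (1 - (0.383)^2) = 4 / 0.853311 = 4.687623.
  gamma(1) = phi_1 gamma(0) = (0.383)(4.687623) = 1.795359.
Therefore gamma(1) = 1.7954 (to 4 decimal places).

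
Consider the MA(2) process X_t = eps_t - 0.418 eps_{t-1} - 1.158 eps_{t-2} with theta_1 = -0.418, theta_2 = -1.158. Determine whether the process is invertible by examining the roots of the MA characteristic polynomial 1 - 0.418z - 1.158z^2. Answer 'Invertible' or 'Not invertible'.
\text{Not invertible}

The MA(q) characteristic polynomial is P(z) = 1 - 0.418z - 1.158z^2.
Invertibility requires all roots to lie outside the unit circle, i.e. |z| > 1 for every root.
Set 1 + (-0.418) z + (-1.158) z^2 = 0, i.e. a z^2 + b z + c = 0 with a = -1.158, b = -0.418, c = 1.
Discriminant D = b^2 - 4ac = (-0.418)^2 - 4*(-1.158)*1 = 0.174724 - (-4.632) = 4.806724.
D >= 0, so the roots are real: z = (-b +/- sqrt(D)) / (2a) = (0.418 +/- 2.192424) / (-2.316).
  z_1 = (0.418 + 2.192424) / (-2.316) = -1.1271,   |z_1| = 1.1271.
  z_2 = (0.418 - 2.192424) / (-2.316) = 0.7662,   |z_2| = 0.7662.
Moduli of all roots: 1.1271, 0.7662.
All moduli strictly greater than 1? No.
Verdict: Not invertible.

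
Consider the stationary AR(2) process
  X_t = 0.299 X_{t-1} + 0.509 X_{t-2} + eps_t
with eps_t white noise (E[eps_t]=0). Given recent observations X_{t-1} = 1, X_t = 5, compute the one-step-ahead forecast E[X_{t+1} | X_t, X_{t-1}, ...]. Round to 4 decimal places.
E[X_{t+1} \mid \mathcal F_t] = 2.0040

For an AR(p) model X_t = c + sum_i phi_i X_{t-i} + eps_t, the
one-step-ahead conditional mean is
  E[X_{t+1} | X_t, ...] = c + sum_i phi_i X_{t+1-i}.
Substitute known values:
  E[X_{t+1} | ...] = (0.299) * (5) + (0.509) * (1)
                   = 2.0040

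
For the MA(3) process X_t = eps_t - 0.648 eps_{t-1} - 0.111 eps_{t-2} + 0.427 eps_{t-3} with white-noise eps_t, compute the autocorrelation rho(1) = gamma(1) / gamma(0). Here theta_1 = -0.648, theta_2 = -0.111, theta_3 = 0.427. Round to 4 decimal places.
\rho(1) = -0.3862

For an MA(q) process with theta_0 = 1, the autocovariance is
  gamma(k) = sigma^2 * sum_{i=0..q-k} theta_i * theta_{i+k},
and rho(k) = gamma(k) / gamma(0). Sigma^2 cancels.
  numerator   = (1)*(-0.648) + (-0.648)*(-0.111) + (-0.111)*(0.427) = -0.623469.
  denominator = (1)^2 + (-0.648)^2 + (-0.111)^2 + (0.427)^2 = 1.614554.
  rho(1) = -0.623469 / 1.614554 = -0.3862.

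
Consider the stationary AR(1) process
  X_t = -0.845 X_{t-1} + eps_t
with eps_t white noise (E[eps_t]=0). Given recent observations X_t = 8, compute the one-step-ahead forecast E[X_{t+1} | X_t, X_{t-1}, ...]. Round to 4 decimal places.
E[X_{t+1} \mid \mathcal F_t] = -6.7600

For an AR(p) model X_t = c + sum_i phi_i X_{t-i} + eps_t, the
one-step-ahead conditional mean is
  E[X_{t+1} | X_t, ...] = c + sum_i phi_i X_{t+1-i}.
Substitute known values:
  E[X_{t+1} | ...] = (-0.845) * (8)
                   = -6.7600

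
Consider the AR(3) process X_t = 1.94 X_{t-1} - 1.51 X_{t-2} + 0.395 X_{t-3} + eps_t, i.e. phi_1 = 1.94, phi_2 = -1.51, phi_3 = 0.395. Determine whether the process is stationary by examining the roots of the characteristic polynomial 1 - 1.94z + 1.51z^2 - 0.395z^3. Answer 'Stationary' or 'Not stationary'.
\text{Stationary}

The AR(p) characteristic polynomial is P(z) = 1 - 1.94z + 1.51z^2 - 0.395z^3.
Stationarity requires all roots to lie outside the unit circle, i.e. |z| > 1 for every root.
Degree 3: look for a simple real root z0 first, then factor out (1 - z/z0) and solve the remaining quadratic.
Testing z0 = 2: P(2) = 1 + (-1.94)(2) + (1.51)(2)^2 + (-0.395)(2)^3
  = 1 + (-3.88) + (6.04) + (-3.16) = 0.  So z_0 = 2 is a root, |z_0| = 2.
Divide out the factor (1 - 0.5 z) = (1 - z/z0) (since 1/z0 = 0.5):
  P(z) = (1 - 0.5 z)(1 + (-1.44) z + (0.79) z^2)
  [check: z-coef -1.44 - (0.5) = -1.94; z^2-coef 0.79 - (0.5)(-1.44) = 1.51; z^3-coef -(0.5)(0.79) = -0.395.]
Remaining roots from the quadratic factor 1 + (-1.44) z + (0.79) z^2:
  Set 1 + (-1.44) z + (0.79) z^2 = 0, i.e. a z^2 + b z + c = 0 with a = 0.79, b = -1.44, c = 1.
  Discriminant D = b^2 - 4ac = (-1.44)^2 - 4*(0.79)*1 = 2.0736 - (3.16) = -1.0864.
  D < 0, so the roots are the complex-conjugate pair z = (-b +/- i sqrt(-D)) / (2a) = 0.9114 +/- 0.6597i.
  For a conjugate pair |z|^2 = z * conj(z) = (product of roots) = c/a = 1/(0.79) = 1.265823, so |z| = sqrt(1.265823) = 1.1251 for both roots.
Moduli of all roots: 2.0000, 1.1251, 1.1251.
All moduli strictly greater than 1? Yes.
Verdict: Stationary.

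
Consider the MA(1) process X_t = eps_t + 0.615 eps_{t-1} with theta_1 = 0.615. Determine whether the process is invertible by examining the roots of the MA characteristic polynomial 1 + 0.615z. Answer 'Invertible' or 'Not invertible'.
\text{Invertible}

The MA(q) characteristic polynomial is P(z) = 1 + 0.615z.
Invertibility requires all roots to lie outside the unit circle, i.e. |z| > 1 for every root.
This is linear in z: 1 + (0.615) z = 0  =>  z = -1/(0.615) = -1.626016,  |z| = 1.626016.
Moduli of all roots: 1.6260.
All moduli strictly greater than 1? Yes.
Verdict: Invertible.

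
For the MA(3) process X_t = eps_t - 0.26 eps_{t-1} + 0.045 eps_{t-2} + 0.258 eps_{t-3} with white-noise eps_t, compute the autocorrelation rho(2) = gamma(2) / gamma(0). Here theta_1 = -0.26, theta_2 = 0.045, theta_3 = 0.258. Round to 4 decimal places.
\rho(2) = -0.0194

For an MA(q) process with theta_0 = 1, the autocovariance is
  gamma(k) = sigma^2 * sum_{i=0..q-k} theta_i * theta_{i+k},
and rho(k) = gamma(k) / gamma(0). Sigma^2 cancels.
  numerator   = (1)*(0.045) + (-0.26)*(0.258) = -0.02208.
  denominator = (1)^2 + (-0.26)^2 + (0.045)^2 + (0.258)^2 = 1.136189.
  rho(2) = -0.02208 / 1.136189 = -0.0194.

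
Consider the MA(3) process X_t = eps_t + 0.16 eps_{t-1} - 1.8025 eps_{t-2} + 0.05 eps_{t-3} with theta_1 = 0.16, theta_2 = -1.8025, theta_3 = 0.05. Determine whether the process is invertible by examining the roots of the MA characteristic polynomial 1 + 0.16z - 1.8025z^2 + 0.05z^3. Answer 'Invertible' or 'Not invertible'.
\text{Not invertible}

The MA(q) characteristic polynomial is P(z) = 1 + 0.16z - 1.8025z^2 + 0.05z^3.
Invertibility requires all roots to lie outside the unit circle, i.e. |z| > 1 for every root.
Degree 3: look for a simple real root z0 first, then factor out (1 - z/z0) and solve the remaining quadratic.
Testing z0 = 0.8: P(0.8) = 1 + (0.16)(0.8) + (-1.8025)(0.8)^2 + (0.05)(0.8)^3
  = 1 + (0.128) + (-1.1536) + (0.0256) = 0.  So z_0 = 0.8 is a root, |z_0| = 0.8.
Divide out the factor (1 - 1.25 z) = (1 - z/z0) (since 1/z0 = 1.25):
  P(z) = (1 - 1.25 z)(1 + (1.41) z + (-0.04) z^2)
  [check: z-coef 1.41 - (1.25) = 0.16; z^2-coef -0.04 - (1.25)(1.41) = -1.8025; z^3-coef -(1.25)(-0.04) = 0.05.]
Remaining roots from the quadratic factor 1 + (1.41) z + (-0.04) z^2:
  Set 1 + (1.41) z + (-0.04) z^2 = 0, i.e. a z^2 + b z + c = 0 with a = -0.04, b = 1.41, c = 1.
  Discriminant D = b^2 - 4ac = (1.41)^2 - 4*(-0.04)*1 = 1.9881 - (-0.16) = 2.1481.
  D >= 0, so the roots are real: z = (-b +/- sqrt(D)) / (2a) = (-1.41 +/- 1.46564) / (-0.08).
    z_1 = (-1.41 + 1.46564) / (-0.08) = -0.6955,   |z_1| = 0.6955.
    z_2 = (-1.41 - 1.46564) / (-0.08) = 35.9455,   |z_2| = 35.9455.
Moduli of all roots: 0.8000, 0.6955, 35.9455.
All moduli strictly greater than 1? No.
Verdict: Not invertible.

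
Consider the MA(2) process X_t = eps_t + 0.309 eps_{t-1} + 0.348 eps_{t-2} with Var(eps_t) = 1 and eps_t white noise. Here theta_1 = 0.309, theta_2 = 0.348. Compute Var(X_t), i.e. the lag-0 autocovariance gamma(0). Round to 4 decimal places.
\gamma(0) = 1.2166

For an MA(q) process X_t = eps_t + sum_i theta_i eps_{t-i} with
Var(eps_t) = sigma^2, the variance is
  gamma(0) = sigma^2 * (1 + sum_i theta_i^2).
  sum_i theta_i^2 = (0.309)^2 + (0.348)^2 = 0.095481 + 0.121104 = 0.216585.
  gamma(0) = 1 * (1 + 0.216585) = 1 * 1.216585 = 1.216585, which rounds to 1.2166.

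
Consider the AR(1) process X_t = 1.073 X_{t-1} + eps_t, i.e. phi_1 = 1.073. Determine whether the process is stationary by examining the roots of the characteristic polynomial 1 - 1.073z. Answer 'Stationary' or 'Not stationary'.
\text{Not stationary}

The AR(p) characteristic polynomial is P(z) = 1 - 1.073z.
Stationarity requires all roots to lie outside the unit circle, i.e. |z| > 1 for every root.
This is linear in z: 1 + (-1.073) z = 0  =>  z = -1/(-1.073) = 0.931966,  |z| = 0.931966.
Moduli of all roots: 0.9320.
All moduli strictly greater than 1? No.
Verdict: Not stationary.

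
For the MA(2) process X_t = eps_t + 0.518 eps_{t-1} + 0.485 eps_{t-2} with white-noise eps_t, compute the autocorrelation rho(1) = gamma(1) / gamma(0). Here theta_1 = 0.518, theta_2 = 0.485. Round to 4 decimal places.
\rho(1) = 0.5116

For an MA(q) process with theta_0 = 1, the autocovariance is
  gamma(k) = sigma^2 * sum_{i=0..q-k} theta_i * theta_{i+k},
and rho(k) = gamma(k) / gamma(0). Sigma^2 cancels.
  numerator   = (1)*(0.518) + (0.518)*(0.485) = 0.76923.
  denominator = (1)^2 + (0.518)^2 + (0.485)^2 = 1.503549.
  rho(1) = 0.76923 / 1.503549 = 0.5116.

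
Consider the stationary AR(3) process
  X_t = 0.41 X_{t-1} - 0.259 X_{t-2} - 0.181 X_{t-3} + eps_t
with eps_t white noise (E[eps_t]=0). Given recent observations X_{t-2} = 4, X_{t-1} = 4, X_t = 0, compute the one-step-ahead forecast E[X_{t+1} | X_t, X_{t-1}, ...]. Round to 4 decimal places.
E[X_{t+1} \mid \mathcal F_t] = -1.7600

For an AR(p) model X_t = c + sum_i phi_i X_{t-i} + eps_t, the
one-step-ahead conditional mean is
  E[X_{t+1} | X_t, ...] = c + sum_i phi_i X_{t+1-i}.
Substitute known values:
  E[X_{t+1} | ...] = (0.41) * (0) + (-0.259) * (4) + (-0.181) * (4)
                   = -1.7600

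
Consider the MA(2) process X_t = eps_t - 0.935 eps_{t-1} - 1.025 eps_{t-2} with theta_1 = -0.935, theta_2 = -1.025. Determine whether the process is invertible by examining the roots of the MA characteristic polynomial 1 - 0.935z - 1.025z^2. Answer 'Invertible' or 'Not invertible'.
\text{Not invertible}

The MA(q) characteristic polynomial is P(z) = 1 - 0.935z - 1.025z^2.
Invertibility requires all roots to lie outside the unit circle, i.e. |z| > 1 for every root.
Set 1 + (-0.935) z + (-1.025) z^2 = 0, i.e. a z^2 + b z + c = 0 with a = -1.025, b = -0.935, c = 1.
Discriminant D = b^2 - 4ac = (-0.935)^2 - 4*(-1.025)*1 = 0.874225 - (-4.1) = 4.974225.
D >= 0, so the roots are real: z = (-b +/- sqrt(D)) / (2a) = (0.935 +/- 2.230297) / (-2.05).
  z_1 = (0.935 + 2.230297) / (-2.05) = -1.544,   |z_1| = 1.544.
  z_2 = (0.935 - 2.230297) / (-2.05) = 0.6319,   |z_2| = 0.6319.
Moduli of all roots: 1.5440, 0.6319.
All moduli strictly greater than 1? No.
Verdict: Not invertible.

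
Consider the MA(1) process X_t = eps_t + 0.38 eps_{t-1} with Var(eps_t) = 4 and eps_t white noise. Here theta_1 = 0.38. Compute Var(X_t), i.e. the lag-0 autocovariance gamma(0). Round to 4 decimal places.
\gamma(0) = 4.5776

For an MA(q) process X_t = eps_t + sum_i theta_i eps_{t-i} with
Var(eps_t) = sigma^2, the variance is
  gamma(0) = sigma^2 * (1 + sum_i theta_i^2).
  sum_i theta_i^2 = (0.38)^2 = 0.1444.
  gamma(0) = 4 * (1 + 0.1444) = 4 * 1.1444 = 4.5776.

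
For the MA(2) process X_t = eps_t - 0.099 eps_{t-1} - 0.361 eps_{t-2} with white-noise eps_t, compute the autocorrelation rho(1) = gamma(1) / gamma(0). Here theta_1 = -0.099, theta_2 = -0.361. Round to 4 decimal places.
\rho(1) = -0.0555

For an MA(q) process with theta_0 = 1, the autocovariance is
  gamma(k) = sigma^2 * sum_{i=0..q-k} theta_i * theta_{i+k},
and rho(k) = gamma(k) / gamma(0). Sigma^2 cancels.
  numerator   = (1)*(-0.099) + (-0.099)*(-0.361) = -0.063261.
  denominator = (1)^2 + (-0.099)^2 + (-0.361)^2 = 1.140122.
  rho(1) = -0.063261 / 1.140122 = -0.0555.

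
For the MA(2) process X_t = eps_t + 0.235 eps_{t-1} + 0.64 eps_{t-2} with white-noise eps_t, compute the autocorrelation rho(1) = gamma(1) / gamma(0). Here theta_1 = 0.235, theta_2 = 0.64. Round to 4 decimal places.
\rho(1) = 0.2631

For an MA(q) process with theta_0 = 1, the autocovariance is
  gamma(k) = sigma^2 * sum_{i=0..q-k} theta_i * theta_{i+k},
and rho(k) = gamma(k) / gamma(0). Sigma^2 cancels.
  numerator   = (1)*(0.235) + (0.235)*(0.64) = 0.3854.
  denominator = (1)^2 + (0.235)^2 + (0.64)^2 = 1.464825.
  rho(1) = 0.3854 / 1.464825 = 0.2631.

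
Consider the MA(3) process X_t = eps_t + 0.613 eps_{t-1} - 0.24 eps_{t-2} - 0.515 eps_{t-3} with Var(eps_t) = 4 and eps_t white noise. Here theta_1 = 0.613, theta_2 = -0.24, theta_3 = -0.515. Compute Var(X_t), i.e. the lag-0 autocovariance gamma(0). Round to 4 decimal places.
\gamma(0) = 6.7944

For an MA(q) process X_t = eps_t + sum_i theta_i eps_{t-i} with
Var(eps_t) = sigma^2, the variance is
  gamma(0) = sigma^2 * (1 + sum_i theta_i^2).
  sum_i theta_i^2 = (0.613)^2 + (-0.24)^2 + (-0.515)^2 = 0.375769 + 0.0576 + 0.265225 = 0.698594.
  gamma(0) = 4 * (1 + 0.698594) = 4 * 1.698594 = 6.794376, which rounds to 6.7944.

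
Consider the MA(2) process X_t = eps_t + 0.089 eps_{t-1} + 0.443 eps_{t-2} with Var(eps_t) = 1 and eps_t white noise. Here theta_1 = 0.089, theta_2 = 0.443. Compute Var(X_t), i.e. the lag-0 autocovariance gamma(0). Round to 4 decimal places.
\gamma(0) = 1.2042

For an MA(q) process X_t = eps_t + sum_i theta_i eps_{t-i} with
Var(eps_t) = sigma^2, the variance is
  gamma(0) = sigma^2 * (1 + sum_i theta_i^2).
  sum_i theta_i^2 = (0.089)^2 + (0.443)^2 = 0.007921 + 0.196249 = 0.20417.
  gamma(0) = 1 * (1 + 0.20417) = 1 * 1.20417 = 1.20417, which rounds to 1.2042.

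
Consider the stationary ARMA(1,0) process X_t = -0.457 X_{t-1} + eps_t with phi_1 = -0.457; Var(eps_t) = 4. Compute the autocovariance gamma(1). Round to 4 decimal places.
\gamma(1) = -2.3106

Multiply the model equation by X_{t-k} and take expectations. With theta_0 = psi_0 = 1 and psi_j the MA(infinity) weights, this gives
  gamma(k) - sum_i phi_i gamma(k-i) = c_k,
  c_k = sigma^2 * sum_{j=k..q} theta_j psi_{j-k}   (c_k = 0 for k > q),
using gamma(-m) = gamma(m).
Pure AR (q = 0): c_0 = sigma^2 = 4, c_k = 0 for k >= 1.
Equations for k = 0 and k = 1 (AR order 1):
  gamma(0) = phi_1 gamma(1) + c_0
  gamma(1) = phi_1 gamma(0) + c_1
Substituting the second into the first: gamma(0) (1 - phi_1^2) = c_0 + phi_1 c_1, so
  gamma(0) = c_0 / (1 - phi_1^2) = 4 / (1 - (-0.457)^2) = 4 / 0.791151 = 5.055925.
  gamma(1) = phi_1 gamma(0) = (-0.457)(5.055925) = -2.310558.
Therefore gamma(1) = -2.3106 (to 4 decimal places).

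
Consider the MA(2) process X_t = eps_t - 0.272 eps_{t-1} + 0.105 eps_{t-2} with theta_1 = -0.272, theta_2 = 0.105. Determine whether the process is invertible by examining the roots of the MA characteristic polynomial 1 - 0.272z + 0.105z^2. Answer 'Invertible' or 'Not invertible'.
\text{Invertible}

The MA(q) characteristic polynomial is P(z) = 1 - 0.272z + 0.105z^2.
Invertibility requires all roots to lie outside the unit circle, i.e. |z| > 1 for every root.
Set 1 + (-0.272) z + (0.105) z^2 = 0, i.e. a z^2 + b z + c = 0 with a = 0.105, b = -0.272, c = 1.
Discriminant D = b^2 - 4ac = (-0.272)^2 - 4*(0.105)*1 = 0.073984 - (0.42) = -0.346016.
D < 0, so the roots are the complex-conjugate pair z = (-b +/- i sqrt(-D)) / (2a) = 1.2952 +/- 2.8011i.
For a conjugate pair |z|^2 = z * conj(z) = (product of roots) = c/a = 1/(0.105) = 9.52381, so |z| = sqrt(9.52381) = 3.0861 for both roots.
Moduli of all roots: 3.0861, 3.0861.
All moduli strictly greater than 1? Yes.
Verdict: Invertible.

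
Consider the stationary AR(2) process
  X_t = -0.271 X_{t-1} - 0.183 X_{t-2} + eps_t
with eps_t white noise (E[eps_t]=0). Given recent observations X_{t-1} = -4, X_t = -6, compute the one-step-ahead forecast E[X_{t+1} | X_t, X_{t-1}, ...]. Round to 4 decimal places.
E[X_{t+1} \mid \mathcal F_t] = 2.3580

For an AR(p) model X_t = c + sum_i phi_i X_{t-i} + eps_t, the
one-step-ahead conditional mean is
  E[X_{t+1} | X_t, ...] = c + sum_i phi_i X_{t+1-i}.
Substitute known values:
  E[X_{t+1} | ...] = (-0.271) * (-6) + (-0.183) * (-4)
                   = 2.3580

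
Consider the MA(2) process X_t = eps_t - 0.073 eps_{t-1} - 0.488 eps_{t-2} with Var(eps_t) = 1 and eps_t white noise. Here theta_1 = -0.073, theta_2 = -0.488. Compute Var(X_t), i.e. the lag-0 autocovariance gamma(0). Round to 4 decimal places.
\gamma(0) = 1.2435

For an MA(q) process X_t = eps_t + sum_i theta_i eps_{t-i} with
Var(eps_t) = sigma^2, the variance is
  gamma(0) = sigma^2 * (1 + sum_i theta_i^2).
  sum_i theta_i^2 = (-0.073)^2 + (-0.488)^2 = 0.005329 + 0.238144 = 0.243473.
  gamma(0) = 1 * (1 + 0.243473) = 1 * 1.243473 = 1.243473, which rounds to 1.2435.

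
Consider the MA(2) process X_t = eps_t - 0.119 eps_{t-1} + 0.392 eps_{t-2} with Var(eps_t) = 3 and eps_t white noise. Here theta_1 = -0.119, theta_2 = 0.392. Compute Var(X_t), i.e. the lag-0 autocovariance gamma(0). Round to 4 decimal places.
\gamma(0) = 3.5035

For an MA(q) process X_t = eps_t + sum_i theta_i eps_{t-i} with
Var(eps_t) = sigma^2, the variance is
  gamma(0) = sigma^2 * (1 + sum_i theta_i^2).
  sum_i theta_i^2 = (-0.119)^2 + (0.392)^2 = 0.014161 + 0.153664 = 0.167825.
  gamma(0) = 3 * (1 + 0.167825) = 3 * 1.167825 = 3.503475, which rounds to 3.5035.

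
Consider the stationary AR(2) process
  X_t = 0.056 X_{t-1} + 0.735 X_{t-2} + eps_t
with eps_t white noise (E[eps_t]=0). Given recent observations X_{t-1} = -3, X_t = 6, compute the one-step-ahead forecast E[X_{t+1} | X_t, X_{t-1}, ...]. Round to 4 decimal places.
E[X_{t+1} \mid \mathcal F_t] = -1.8690

For an AR(p) model X_t = c + sum_i phi_i X_{t-i} + eps_t, the
one-step-ahead conditional mean is
  E[X_{t+1} | X_t, ...] = c + sum_i phi_i X_{t+1-i}.
Substitute known values:
  E[X_{t+1} | ...] = (0.056) * (6) + (0.735) * (-3)
                   = -1.8690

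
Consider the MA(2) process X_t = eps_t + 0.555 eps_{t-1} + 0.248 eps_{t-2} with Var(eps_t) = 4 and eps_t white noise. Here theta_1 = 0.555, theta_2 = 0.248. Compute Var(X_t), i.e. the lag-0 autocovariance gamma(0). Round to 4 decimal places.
\gamma(0) = 5.4781

For an MA(q) process X_t = eps_t + sum_i theta_i eps_{t-i} with
Var(eps_t) = sigma^2, the variance is
  gamma(0) = sigma^2 * (1 + sum_i theta_i^2).
  sum_i theta_i^2 = (0.555)^2 + (0.248)^2 = 0.308025 + 0.061504 = 0.369529.
  gamma(0) = 4 * (1 + 0.369529) = 4 * 1.369529 = 5.478116, which rounds to 5.4781.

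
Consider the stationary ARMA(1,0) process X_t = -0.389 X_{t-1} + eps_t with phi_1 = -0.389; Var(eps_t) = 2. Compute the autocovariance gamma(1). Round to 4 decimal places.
\gamma(1) = -0.9167

Multiply the model equation by X_{t-k} and take expectations. With theta_0 = psi_0 = 1 and psi_j the MA(infinity) weights, this gives
  gamma(k) - sum_i phi_i gamma(k-i) = c_k,
  c_k = sigma^2 * sum_{j=k..q} theta_j psi_{j-k}   (c_k = 0 for k > q),
using gamma(-m) = gamma(m).
Pure AR (q = 0): c_0 = sigma^2 = 2, c_k = 0 for k >= 1.
Equations for k = 0 and k = 1 (AR order 1):
  gamma(0) = phi_1 gamma(1) + c_0
  gamma(1) = phi_1 gamma(0) + c_1
Substituting the second into the first: gamma(0) (1 - phi_1^2) = c_0 + phi_1 c_1, so
  gamma(0) = c_0 / (1 - phi_1^2) = 2 / (1 - (-0.389)^2) = 2 / 0.848679 = 2.356604.
  gamma(1) = phi_1 gamma(0) = (-0.389)(2.356604) = -0.916719.
Therefore gamma(1) = -0.9167 (to 4 decimal places).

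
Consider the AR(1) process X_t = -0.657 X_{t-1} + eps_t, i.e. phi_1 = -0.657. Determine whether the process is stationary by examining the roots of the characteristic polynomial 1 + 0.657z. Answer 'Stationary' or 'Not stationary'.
\text{Stationary}

The AR(p) characteristic polynomial is P(z) = 1 + 0.657z.
Stationarity requires all roots to lie outside the unit circle, i.e. |z| > 1 for every root.
This is linear in z: 1 + (0.657) z = 0  =>  z = -1/(0.657) = -1.52207,  |z| = 1.52207.
Moduli of all roots: 1.5221.
All moduli strictly greater than 1? Yes.
Verdict: Stationary.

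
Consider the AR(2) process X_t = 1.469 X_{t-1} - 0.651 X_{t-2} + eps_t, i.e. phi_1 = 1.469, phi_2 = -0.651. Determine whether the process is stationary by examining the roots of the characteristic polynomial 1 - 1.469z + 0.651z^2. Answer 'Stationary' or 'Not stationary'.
\text{Stationary}

The AR(p) characteristic polynomial is P(z) = 1 - 1.469z + 0.651z^2.
Stationarity requires all roots to lie outside the unit circle, i.e. |z| > 1 for every root.
Set 1 + (-1.469) z + (0.651) z^2 = 0, i.e. a z^2 + b z + c = 0 with a = 0.651, b = -1.469, c = 1.
Discriminant D = b^2 - 4ac = (-1.469)^2 - 4*(0.651)*1 = 2.157961 - (2.604) = -0.446039.
D < 0, so the roots are the complex-conjugate pair z = (-b +/- i sqrt(-D)) / (2a) = 1.1283 +/- 0.513i.
For a conjugate pair |z|^2 = z * conj(z) = (product of roots) = c/a = 1/(0.651) = 1.536098, so |z| = sqrt(1.536098) = 1.2394 for both roots.
Moduli of all roots: 1.2394, 1.2394.
All moduli strictly greater than 1? Yes.
Verdict: Stationary.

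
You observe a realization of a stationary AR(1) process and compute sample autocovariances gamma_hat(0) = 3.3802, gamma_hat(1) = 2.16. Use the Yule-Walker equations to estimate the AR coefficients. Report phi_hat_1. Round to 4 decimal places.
\hat\phi_{1} = 0.6390

The Yule-Walker equations for an AR(p) process read, in matrix form,
  Gamma_p phi = r_p,   with   (Gamma_p)_{ij} = gamma(|i - j|),
                       (r_p)_i = gamma(i),   i,j = 1..p.
Substitute the sample gammas (Toeplitz matrix and right-hand side of size 1):
  Gamma_p = [[3.3802]]
  r_p     = [2.16]
With p = 1 this is the single equation gamma(0) phi_1 = gamma(1):
  phi_hat_1 = gamma(1) / gamma(0) = 2.16 / 3.3802 = 0.6390.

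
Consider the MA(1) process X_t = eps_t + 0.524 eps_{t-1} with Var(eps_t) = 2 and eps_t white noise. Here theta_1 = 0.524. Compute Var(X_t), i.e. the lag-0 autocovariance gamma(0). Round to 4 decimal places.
\gamma(0) = 2.5492

For an MA(q) process X_t = eps_t + sum_i theta_i eps_{t-i} with
Var(eps_t) = sigma^2, the variance is
  gamma(0) = sigma^2 * (1 + sum_i theta_i^2).
  sum_i theta_i^2 = (0.524)^2 = 0.274576.
  gamma(0) = 2 * (1 + 0.274576) = 2 * 1.274576 = 2.549152, which rounds to 2.5492.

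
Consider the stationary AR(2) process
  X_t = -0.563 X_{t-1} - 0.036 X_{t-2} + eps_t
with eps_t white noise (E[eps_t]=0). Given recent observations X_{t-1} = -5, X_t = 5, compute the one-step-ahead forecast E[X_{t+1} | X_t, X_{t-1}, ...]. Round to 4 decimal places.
E[X_{t+1} \mid \mathcal F_t] = -2.6350

For an AR(p) model X_t = c + sum_i phi_i X_{t-i} + eps_t, the
one-step-ahead conditional mean is
  E[X_{t+1} | X_t, ...] = c + sum_i phi_i X_{t+1-i}.
Substitute known values:
  E[X_{t+1} | ...] = (-0.563) * (5) + (-0.036) * (-5)
                   = -2.6350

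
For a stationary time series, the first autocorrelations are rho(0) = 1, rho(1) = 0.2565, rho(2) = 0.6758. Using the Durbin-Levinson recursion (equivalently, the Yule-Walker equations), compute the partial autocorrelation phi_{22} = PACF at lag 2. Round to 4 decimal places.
\phi_{22} = 0.6530

The PACF at lag k is phi_{kk}, the last component of the solution
to the Yule-Walker system G_k phi = r_k where
  (G_k)_{ij} = rho(|i - j|), (r_k)_i = rho(i), i,j = 1..k.
Equivalently, Durbin-Levinson gives phi_{kk} iteratively:
  phi_{11} = rho(1)
  phi_{kk} = [rho(k) - sum_{j=1..k-1} phi_{k-1,j} rho(k-j)]
            / [1 - sum_{j=1..k-1} phi_{k-1,j} rho(j)],
  phi_{k,j} = phi_{k-1,j} - phi_{kk} phi_{k-1,k-j},  j = 1..k-1.
Step k = 1:
  phi_11 = rho(1) = 0.2565.
Step k = 2:
  phi_22 = [rho(2) - phi_11 rho(1)] / [1 - phi_11 rho(1)] = [0.6758 - (0.2565)(0.2565)] / [1 - (0.2565)(0.2565)]
         = 0.61000775 / 0.93420775 = 0.653.
Therefore phi_{22} = 0.6530.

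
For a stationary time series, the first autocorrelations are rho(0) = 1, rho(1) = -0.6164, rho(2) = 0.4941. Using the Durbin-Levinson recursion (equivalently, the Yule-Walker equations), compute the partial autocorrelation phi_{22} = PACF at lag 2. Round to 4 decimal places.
\phi_{22} = 0.1841

The PACF at lag k is phi_{kk}, the last component of the solution
to the Yule-Walker system G_k phi = r_k where
  (G_k)_{ij} = rho(|i - j|), (r_k)_i = rho(i), i,j = 1..k.
Equivalently, Durbin-Levinson gives phi_{kk} iteratively:
  phi_{11} = rho(1)
  phi_{kk} = [rho(k) - sum_{j=1..k-1} phi_{k-1,j} rho(k-j)]
            / [1 - sum_{j=1..k-1} phi_{k-1,j} rho(j)],
  phi_{k,j} = phi_{k-1,j} - phi_{kk} phi_{k-1,k-j},  j = 1..k-1.
Step k = 1:
  phi_11 = rho(1) = -0.6164.
Step k = 2:
  phi_22 = [rho(2) - phi_11 rho(1)] / [1 - phi_11 rho(1)] = [0.4941 - (-0.6164)(-0.6164)] / [1 - (-0.6164)(-0.6164)]
         = 0.11415104 / 0.62005104 = 0.1841.
Therefore phi_{22} = 0.1841.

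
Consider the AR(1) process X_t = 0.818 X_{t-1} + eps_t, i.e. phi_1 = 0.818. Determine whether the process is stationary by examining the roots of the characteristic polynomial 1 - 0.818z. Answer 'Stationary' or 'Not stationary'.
\text{Stationary}

The AR(p) characteristic polynomial is P(z) = 1 - 0.818z.
Stationarity requires all roots to lie outside the unit circle, i.e. |z| > 1 for every root.
This is linear in z: 1 + (-0.818) z = 0  =>  z = -1/(-0.818) = 1.222494,  |z| = 1.222494.
Moduli of all roots: 1.2225.
All moduli strictly greater than 1? Yes.
Verdict: Stationary.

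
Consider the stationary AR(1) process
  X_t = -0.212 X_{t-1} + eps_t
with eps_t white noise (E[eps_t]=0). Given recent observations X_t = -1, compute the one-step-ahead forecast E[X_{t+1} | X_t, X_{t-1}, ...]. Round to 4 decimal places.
E[X_{t+1} \mid \mathcal F_t] = 0.2120

For an AR(p) model X_t = c + sum_i phi_i X_{t-i} + eps_t, the
one-step-ahead conditional mean is
  E[X_{t+1} | X_t, ...] = c + sum_i phi_i X_{t+1-i}.
Substitute known values:
  E[X_{t+1} | ...] = (-0.212) * (-1)
                   = 0.2120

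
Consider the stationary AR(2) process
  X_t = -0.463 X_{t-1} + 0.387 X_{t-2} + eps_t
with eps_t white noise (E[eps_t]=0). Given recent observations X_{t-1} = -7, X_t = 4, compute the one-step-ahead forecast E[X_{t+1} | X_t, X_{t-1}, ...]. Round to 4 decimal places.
E[X_{t+1} \mid \mathcal F_t] = -4.5610

For an AR(p) model X_t = c + sum_i phi_i X_{t-i} + eps_t, the
one-step-ahead conditional mean is
  E[X_{t+1} | X_t, ...] = c + sum_i phi_i X_{t+1-i}.
Substitute known values:
  E[X_{t+1} | ...] = (-0.463) * (4) + (0.387) * (-7)
                   = -4.5610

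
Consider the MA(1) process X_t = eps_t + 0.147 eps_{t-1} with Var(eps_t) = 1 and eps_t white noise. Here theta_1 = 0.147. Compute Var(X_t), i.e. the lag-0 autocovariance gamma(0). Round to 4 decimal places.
\gamma(0) = 1.0216

For an MA(q) process X_t = eps_t + sum_i theta_i eps_{t-i} with
Var(eps_t) = sigma^2, the variance is
  gamma(0) = sigma^2 * (1 + sum_i theta_i^2).
  sum_i theta_i^2 = (0.147)^2 = 0.021609.
  gamma(0) = 1 * (1 + 0.021609) = 1 * 1.021609 = 1.021609, which rounds to 1.0216.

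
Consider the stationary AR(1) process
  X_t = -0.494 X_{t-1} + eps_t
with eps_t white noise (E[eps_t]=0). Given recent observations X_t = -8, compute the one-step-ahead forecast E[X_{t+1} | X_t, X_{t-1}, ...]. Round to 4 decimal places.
E[X_{t+1} \mid \mathcal F_t] = 3.9520

For an AR(p) model X_t = c + sum_i phi_i X_{t-i} + eps_t, the
one-step-ahead conditional mean is
  E[X_{t+1} | X_t, ...] = c + sum_i phi_i X_{t+1-i}.
Substitute known values:
  E[X_{t+1} | ...] = (-0.494) * (-8)
                   = 3.9520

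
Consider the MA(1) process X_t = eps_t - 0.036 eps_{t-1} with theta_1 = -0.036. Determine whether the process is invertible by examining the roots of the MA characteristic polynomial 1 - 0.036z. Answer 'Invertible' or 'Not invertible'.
\text{Invertible}

The MA(q) characteristic polynomial is P(z) = 1 - 0.036z.
Invertibility requires all roots to lie outside the unit circle, i.e. |z| > 1 for every root.
This is linear in z: 1 + (-0.036) z = 0  =>  z = -1/(-0.036) = 27.777778,  |z| = 27.777778.
Moduli of all roots: 27.7778.
All moduli strictly greater than 1? Yes.
Verdict: Invertible.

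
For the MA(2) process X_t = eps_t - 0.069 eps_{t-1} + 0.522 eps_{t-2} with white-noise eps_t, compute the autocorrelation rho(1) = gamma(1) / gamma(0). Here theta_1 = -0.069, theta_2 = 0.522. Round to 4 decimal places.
\rho(1) = -0.0822

For an MA(q) process with theta_0 = 1, the autocovariance is
  gamma(k) = sigma^2 * sum_{i=0..q-k} theta_i * theta_{i+k},
and rho(k) = gamma(k) / gamma(0). Sigma^2 cancels.
  numerator   = (1)*(-0.069) + (-0.069)*(0.522) = -0.105018.
  denominator = (1)^2 + (-0.069)^2 + (0.522)^2 = 1.277245.
  rho(1) = -0.105018 / 1.277245 = -0.0822.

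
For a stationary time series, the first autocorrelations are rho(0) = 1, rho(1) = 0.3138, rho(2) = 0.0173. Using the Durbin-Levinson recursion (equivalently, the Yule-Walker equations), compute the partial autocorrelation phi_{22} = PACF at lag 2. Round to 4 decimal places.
\phi_{22} = -0.0900

The PACF at lag k is phi_{kk}, the last component of the solution
to the Yule-Walker system G_k phi = r_k where
  (G_k)_{ij} = rho(|i - j|), (r_k)_i = rho(i), i,j = 1..k.
Equivalently, Durbin-Levinson gives phi_{kk} iteratively:
  phi_{11} = rho(1)
  phi_{kk} = [rho(k) - sum_{j=1..k-1} phi_{k-1,j} rho(k-j)]
            / [1 - sum_{j=1..k-1} phi_{k-1,j} rho(j)],
  phi_{k,j} = phi_{k-1,j} - phi_{kk} phi_{k-1,k-j},  j = 1..k-1.
Step k = 1:
  phi_11 = rho(1) = 0.3138.
Step k = 2:
  phi_22 = [rho(2) - phi_11 rho(1)] / [1 - phi_11 rho(1)] = [0.0173 - (0.3138)(0.3138)] / [1 - (0.3138)(0.3138)]
         = -0.08117044 / 0.90152956 = -0.09.
Therefore phi_{22} = -0.0900.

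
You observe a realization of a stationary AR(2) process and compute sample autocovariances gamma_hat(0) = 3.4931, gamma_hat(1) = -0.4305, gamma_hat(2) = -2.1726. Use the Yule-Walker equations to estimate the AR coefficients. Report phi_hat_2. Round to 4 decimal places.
\hat\phi_{2} = -0.6470

The Yule-Walker equations for an AR(p) process read, in matrix form,
  Gamma_p phi = r_p,   with   (Gamma_p)_{ij} = gamma(|i - j|),
                       (r_p)_i = gamma(i),   i,j = 1..p.
Substitute the sample gammas (Toeplitz matrix and right-hand side of size 2):
  Gamma_p = [[3.4931, -0.4305], [-0.4305, 3.4931]]
  r_p     = [-0.4305, -2.1726]
Written out:
  3.4931 phi_1 - 0.4305 phi_2 = -0.4305
  -0.4305 phi_1 + 3.4931 phi_2 = -2.1726
Solve by Cramer's rule:
  det = gamma(0)^2 - gamma(1)^2 = (3.4931)^2 - (-0.4305)^2 = 12.20174761 - 0.18533025 = 12.01641736
  phi_hat_1 = [gamma(1) gamma(0) - gamma(1) gamma(2)] / det = [(-0.4305)(3.4931) - (-0.4305)(-2.1726)] / 12.01641736 = -2.43908385 / 12.01641736 = -0.203
  phi_hat_2 = [gamma(0) gamma(2) - gamma(1)^2] / det = [(3.4931)(-2.1726) - (-0.4305)^2] / 12.01641736 = -7.77443931 / 12.01641736 = -0.647
So phi_hat = [-0.2030, -0.6470].
Therefore phi_hat_2 = -0.6470.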